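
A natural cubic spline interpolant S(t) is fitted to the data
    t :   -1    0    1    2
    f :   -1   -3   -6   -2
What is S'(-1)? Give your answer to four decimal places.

-1.2667

Put m_i = S'' at the i-th knot. Here h = (1, 1, 1) and Δ = (-2, -3, 4), so the interior equations h_(i-1)·m_(i-1) + 2(h_(i-1)+h_i)·m_i + h_i·m_(i+1) = 6(Δ_i − Δ_(i-1)) read
  1·m_0 + 4·m_1 + 1·m_2 = 6(Δ_1 - Δ_0) = -6
  1·m_1 + 4·m_2 + 1·m_3 = 6(Δ_2 - Δ_1) = 42
Natural end conditions: m_0 = m_3 = 0.
Hence m_0 = 0, m_1 = -22/5, m_2 = 58/5, m_3 = 0.
On [-1, 0], S'(t) = b_0 + 2c_0·(t + 1) + 3d_0·(t + 1)² with b_0 = Δ_0 - h_0(2m_0 + m_1)/6 = -19/15, c_0 = m_0/2 = 0, d_0 = (m_1 - m_0)/(6h_0) = -11/15. So S'(-1) = -19/15.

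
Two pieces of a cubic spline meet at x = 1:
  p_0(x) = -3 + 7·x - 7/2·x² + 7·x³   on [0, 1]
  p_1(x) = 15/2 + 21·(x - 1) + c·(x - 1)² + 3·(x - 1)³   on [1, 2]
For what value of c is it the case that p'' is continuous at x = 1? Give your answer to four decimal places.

17.5000

p_0''(x) = -7 + 42·x, so p_0''(1) = 35. On the right, p_1''(1) = 2c, so c = 35/2.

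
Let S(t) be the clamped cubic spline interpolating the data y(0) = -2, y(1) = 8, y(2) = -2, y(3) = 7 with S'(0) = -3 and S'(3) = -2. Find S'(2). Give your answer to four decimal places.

Write M_i for S''(x_i). With h_i = 1, 1, 1 and divided differences Δ_i = 10, -10, 9, the continuity of S' gives the tridiagonal system
  1·M_0 + 4·M_1 + 1·M_2 = 6(Δ_1 - Δ_0) = -120
  1·M_1 + 4·M_2 + 1·M_3 = 6(Δ_2 - Δ_1) = 114
Clamped end conditions give two more equations: 2h_0·M_0 + h_0·M_1 = 6(Δ_0 - S'(0)) = 78 and h_2·M_2 + 2h_2·M_3 = 6(S'(3) - Δ_2) = -66.
Solving: M_0 = 1054/15, M_1 = -938/15, M_2 = 898/15, M_3 = -944/15.
On [2, 3], S'(t) = b_2 + 2c_2·(t - 2) + 3d_2·(t - 2)² with b_2 = Δ_2 - h_2(2M_2 + M_3)/6 = -7/15, c_2 = M_2/2 = 449/15, d_2 = (M_3 - M_2)/(6h_2) = -307/15. So S'(2) = -7/15.

-0.4667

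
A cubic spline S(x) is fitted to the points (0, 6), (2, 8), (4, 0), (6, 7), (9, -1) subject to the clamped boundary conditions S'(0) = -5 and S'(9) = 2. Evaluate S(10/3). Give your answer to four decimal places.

Write σ_i for S''(x_i). With h_i = 2, 2, 2, 3 and divided differences Δ_i = 1, -4, 7/2, -8/3, the continuity of S' gives the tridiagonal system
  2·σ_0 + 8·σ_1 + 2·σ_2 = 6(Δ_1 - Δ_0) = -30
  2·σ_1 + 8·σ_2 + 2·σ_3 = 6(Δ_2 - Δ_1) = 45
  2·σ_2 + 10·σ_3 + 3·σ_4 = 6(Δ_3 - Δ_2) = -37
Clamped end conditions give two more equations: 2h_0·σ_0 + h_0·σ_1 = 6(Δ_0 - S'(0)) = 36 and h_3·σ_3 + 2h_3·σ_4 = 6(S'(9) - Δ_3) = 28.
Solving: σ_0 = 1277/92, σ_1 = -449/46, σ_2 = 935/92, σ_3 = -193/23, σ_4 = 1223/138.
On [2, 4], S(x) = 8 - 81/92·(x - 2) - 449/92·(x - 2)² + 611/368·(x - 2)³.
With (x - 2) = 4/3: S(10/3) = 1295/621.

2.0853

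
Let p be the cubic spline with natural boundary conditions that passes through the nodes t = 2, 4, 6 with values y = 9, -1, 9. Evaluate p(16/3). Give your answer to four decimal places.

With m_i denoting the second derivative at x_i, h_i = 2, 2, and Δ_i = (y_(i+1) − y_i)/h_i = -5, 5:
  2·m_0 + 8·m_1 + 2·m_2 = 6(Δ_1 - Δ_0) = 60
Natural end conditions: m_0 = m_2 = 0.
Hence m_0 = 0, m_1 = 15/2, m_2 = 0.
On [4, 6], p(t) = -1 + 0·(t - 4) + 15/4·(t - 4)² - 5/8·(t - 4)³.
With (t - 4) = 4/3: p(16/3) = 113/27.

4.1852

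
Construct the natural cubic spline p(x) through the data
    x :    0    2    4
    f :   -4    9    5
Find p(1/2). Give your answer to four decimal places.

Put M_i = p'' at the i-th knot. Here h = (2, 2) and Δ = (13/2, -2), so the interior equations h_(i-1)·M_(i-1) + 2(h_(i-1)+h_i)·M_i + h_i·M_(i+1) = 6(Δ_i − Δ_(i-1)) read
  2·M_0 + 8·M_1 + 2·M_2 = 6(Δ_1 - Δ_0) = -51
Natural end conditions: M_0 = M_2 = 0.
Forward elimination and back-substitution give M_0 = 0, M_1 = -51/8, M_2 = 0.
On [0, 2], p(x) = -4 + 69/8·x + 0·x² - 17/32·x³.
With x = 1/2: p(1/2) = 63/256.

0.2461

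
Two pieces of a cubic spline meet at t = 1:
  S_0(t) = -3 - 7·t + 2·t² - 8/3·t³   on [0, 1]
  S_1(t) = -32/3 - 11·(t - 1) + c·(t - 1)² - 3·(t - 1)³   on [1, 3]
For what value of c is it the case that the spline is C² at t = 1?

-6

S_0''(t) = 4 - 16·t, so S_0''(1) = -12. On the right, S_1''(1) = 2c, so c = -6.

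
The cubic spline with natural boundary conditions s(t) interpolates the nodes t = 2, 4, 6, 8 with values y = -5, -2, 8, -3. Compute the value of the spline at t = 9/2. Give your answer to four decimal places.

0.8500

With m_i denoting the second derivative at x_i, h_i = 2, 2, 2, and Δ_i = (y_(i+1) − y_i)/h_i = 3/2, 5, -11/2:
  2·m_0 + 8·m_1 + 2·m_2 = 6(Δ_1 - Δ_0) = 21
  2·m_1 + 8·m_2 + 2·m_3 = 6(Δ_2 - Δ_1) = -63
Natural end conditions: m_0 = m_3 = 0.
Solving: m_0 = 0, m_1 = 49/10, m_2 = -91/10, m_3 = 0.
On [4, 6], s(t) = -2 + 143/30·(t - 4) + 49/20·(t - 4)² - 7/6·(t - 4)³.
With (t - 4) = 1/2: s(9/2) = 17/20.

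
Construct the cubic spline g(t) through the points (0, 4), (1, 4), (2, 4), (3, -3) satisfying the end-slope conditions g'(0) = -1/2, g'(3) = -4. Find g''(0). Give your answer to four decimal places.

Write M_i for g''(x_i). With h_i = 1, 1, 1 and divided differences Δ_i = 0, 0, -7, the continuity of g' gives the tridiagonal system
  1·M_0 + 4·M_1 + 1·M_2 = 6(Δ_1 - Δ_0) = 0
  1·M_1 + 4·M_2 + 1·M_3 = 6(Δ_2 - Δ_1) = -42
Clamped end conditions give two more equations: 2h_0·M_0 + h_0·M_1 = 6(Δ_0 - g'(0)) = 3 and h_2·M_2 + 2h_2·M_3 = 6(g'(3) - Δ_2) = 18.
Solving: M_0 = -8/15, M_1 = 61/15, M_2 = -236/15, M_3 = 253/15.

-0.5333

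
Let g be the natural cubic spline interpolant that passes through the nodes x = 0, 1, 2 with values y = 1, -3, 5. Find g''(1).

With M_i denoting the second derivative at x_i, h_i = 1, 1, and Δ_i = (y_(i+1) − y_i)/h_i = -4, 8:
  1·M_0 + 4·M_1 + 1·M_2 = 6(Δ_1 - Δ_0) = 72
Natural end conditions: M_0 = M_2 = 0.
Hence M_0 = 0, M_1 = 18, M_2 = 0.

18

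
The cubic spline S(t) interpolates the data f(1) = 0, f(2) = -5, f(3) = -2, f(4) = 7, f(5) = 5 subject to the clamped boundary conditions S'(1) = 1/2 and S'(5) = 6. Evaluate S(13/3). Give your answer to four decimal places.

Put m_i = S'' at the i-th knot. Here h = (1, 1, 1, 1) and Δ = (-5, 3, 9, -2), so the interior equations h_(i-1)·m_(i-1) + 2(h_(i-1)+h_i)·m_i + h_i·m_(i+1) = 6(Δ_i − Δ_(i-1)) read
  1·m_0 + 4·m_1 + 1·m_2 = 6(Δ_1 - Δ_0) = 48
  1·m_1 + 4·m_2 + 1·m_3 = 6(Δ_2 - Δ_1) = 36
  1·m_2 + 4·m_3 + 1·m_4 = 6(Δ_3 - Δ_2) = -66
Clamped end conditions give two more equations: 2h_0·m_0 + h_0·m_1 = 6(Δ_0 - S'(1)) = -33 and h_3·m_3 + 2h_3·m_4 = 6(S'(5) - Δ_3) = 48.
Forward elimination and back-substitution give m_0 = -1339/56, m_1 = 415/28, m_2 = 101/8, m_3 = -821/28, m_4 = 2165/56.
On [4, 5], S(t) = 7 + 149/112·(t - 4) - 821/56·(t - 4)² + 1269/112·(t - 4)³.
With (t - 4) = 1/3: S(13/3) = 1571/252.

6.2341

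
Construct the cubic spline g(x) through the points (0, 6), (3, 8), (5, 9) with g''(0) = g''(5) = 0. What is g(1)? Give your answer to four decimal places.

Put m_i = g'' at the i-th knot. Here h = (3, 2) and Δ = (2/3, 1/2), so the interior equations h_(i-1)·m_(i-1) + 2(h_(i-1)+h_i)·m_i + h_i·m_(i+1) = 6(Δ_i − Δ_(i-1)) read
  3·m_0 + 10·m_1 + 2·m_2 = 6(Δ_1 - Δ_0) = -1
Natural end conditions: m_0 = m_2 = 0.
Forward elimination and back-substitution give m_0 = 0, m_1 = -1/10, m_2 = 0.
On [0, 3], g(x) = 6 + 43/60·x + 0·x² - 1/180·x³.
With x = 1: g(1) = 302/45.

6.7111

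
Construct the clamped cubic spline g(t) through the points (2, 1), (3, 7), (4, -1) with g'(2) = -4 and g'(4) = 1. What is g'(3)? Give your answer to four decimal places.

-0.7500

Let m_i = g''(x_i). Step sizes h_i = 1, 1; slopes of the chords Δ_i = (y_(i+1) - y_i)/h_i = 6, -8.
  1·m_0 + 4·m_1 + 1·m_2 = 6(Δ_1 - Δ_0) = -84
Clamped end conditions give two more equations: 2h_0·m_0 + h_0·m_1 = 6(Δ_0 - g'(2)) = 60 and h_1·m_1 + 2h_1·m_2 = 6(g'(4) - Δ_1) = 54.
Hence m_0 = 107/2, m_1 = -47, m_2 = 101/2.
On [3, 4], g'(t) = b_1 + 2c_1·(t - 3) + 3d_1·(t - 3)² with b_1 = Δ_1 - h_1(2m_1 + m_2)/6 = -3/4, c_1 = m_1/2 = -47/2, d_1 = (m_2 - m_1)/(6h_1) = 65/4. So g'(3) = -3/4.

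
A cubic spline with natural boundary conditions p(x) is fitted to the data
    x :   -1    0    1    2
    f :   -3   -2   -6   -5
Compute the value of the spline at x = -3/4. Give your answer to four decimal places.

-2.3594

Write M_i for p''(x_i). With h_i = 1, 1, 1 and divided differences Δ_i = 1, -4, 1, the continuity of p' gives the tridiagonal system
  1·M_0 + 4·M_1 + 1·M_2 = 6(Δ_1 - Δ_0) = -30
  1·M_1 + 4·M_2 + 1·M_3 = 6(Δ_2 - Δ_1) = 30
Natural end conditions: M_0 = M_3 = 0.
Solving: M_0 = 0, M_1 = -10, M_2 = 10, M_3 = 0.
On [-1, 0], p(x) = -3 + 8/3·(x + 1) + 0·(x + 1)² - 5/3·(x + 1)³.
With (x + 1) = 1/4: p(-3/4) = -151/64.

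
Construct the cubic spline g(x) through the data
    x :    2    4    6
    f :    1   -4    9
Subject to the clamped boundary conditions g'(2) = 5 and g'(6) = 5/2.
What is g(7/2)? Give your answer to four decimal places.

Let M_i = g''(x_i). Step sizes h_i = 2, 2; slopes of the chords Δ_i = (y_(i+1) - y_i)/h_i = -5/2, 13/2.
  2·M_0 + 8·M_1 + 2·M_2 = 6(Δ_1 - Δ_0) = 54
Clamped end conditions give two more equations: 2h_0·M_0 + h_0·M_1 = 6(Δ_0 - g'(2)) = -45 and h_1·M_1 + 2h_1·M_2 = 6(g'(6) - Δ_1) = -24.
Solving the tridiagonal system: M_0 = -149/8, M_1 = 59/4, M_2 = -107/8.
On [2, 4], g(x) = 1 + 5·(x - 2) - 149/16·(x - 2)² + 89/32·(x - 2)³.
With (x - 2) = 3/2: g(7/2) = -785/256.

-3.0664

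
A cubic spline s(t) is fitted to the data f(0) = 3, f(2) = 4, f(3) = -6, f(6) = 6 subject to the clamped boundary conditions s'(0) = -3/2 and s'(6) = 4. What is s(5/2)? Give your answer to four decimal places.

Write M_i for s''(x_i). With h_i = 2, 1, 3 and divided differences Δ_i = 1/2, -10, 4, the continuity of s' gives the tridiagonal system
  2·M_0 + 6·M_1 + 1·M_2 = 6(Δ_1 - Δ_0) = -63
  1·M_1 + 8·M_2 + 3·M_3 = 6(Δ_2 - Δ_1) = 84
Clamped end conditions give two more equations: 2h_0·M_0 + h_0·M_1 = 6(Δ_0 - s'(0)) = 12 and h_2·M_2 + 2h_2·M_3 = 6(s'(6) - Δ_2) = 0.
Hence M_0 = 481/42, M_1 = -355/21, M_2 = 326/21, M_3 = -163/21.
On [2, 3], s(t) = 4 - 146/21·(t - 2) - 355/42·(t - 2)² + 227/42·(t - 2)³.
With (t - 2) = 1/2: s(5/2) = -307/336.

-0.9137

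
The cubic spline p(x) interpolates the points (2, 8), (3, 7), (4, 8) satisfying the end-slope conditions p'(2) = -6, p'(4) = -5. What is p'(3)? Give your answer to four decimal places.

Let M_i = p''(x_i). Step sizes h_i = 1, 1; slopes of the chords Δ_i = (y_(i+1) - y_i)/h_i = -1, 1.
  1·M_0 + 4·M_1 + 1·M_2 = 6(Δ_1 - Δ_0) = 12
Clamped end conditions give two more equations: 2h_0·M_0 + h_0·M_1 = 6(Δ_0 - p'(2)) = 30 and h_1·M_1 + 2h_1·M_2 = 6(p'(4) - Δ_1) = -36.
Solving: M_0 = 25/2, M_1 = 5, M_2 = -41/2.
On [3, 4], p'(x) = b_1 + 2c_1·(x - 3) + 3d_1·(x - 3)² with b_1 = Δ_1 - h_1(2M_1 + M_2)/6 = 11/4, c_1 = M_1/2 = 5/2, d_1 = (M_2 - M_1)/(6h_1) = -17/4. So p'(3) = 11/4.

2.7500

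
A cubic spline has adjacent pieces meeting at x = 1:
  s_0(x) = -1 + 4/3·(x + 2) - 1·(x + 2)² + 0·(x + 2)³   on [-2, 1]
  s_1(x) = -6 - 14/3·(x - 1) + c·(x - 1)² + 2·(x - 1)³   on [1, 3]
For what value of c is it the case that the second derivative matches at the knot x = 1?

-1

s_0''(x) = -2 + 0·(x + 2), so s_0''(1) = -2. On the right, s_1''(1) = 2c, so c = -1.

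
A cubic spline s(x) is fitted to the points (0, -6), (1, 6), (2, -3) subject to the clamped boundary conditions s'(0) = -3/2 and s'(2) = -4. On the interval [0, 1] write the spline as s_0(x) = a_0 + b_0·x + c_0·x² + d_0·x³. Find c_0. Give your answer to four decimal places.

Write M_i for s''(x_i). With h_i = 1, 1 and divided differences Δ_i = 12, -9, the continuity of s' gives the tridiagonal system
  1·M_0 + 4·M_1 + 1·M_2 = 6(Δ_1 - Δ_0) = -126
Clamped end conditions give two more equations: 2h_0·M_0 + h_0·M_1 = 6(Δ_0 - s'(0)) = 81 and h_1·M_1 + 2h_1·M_2 = 6(s'(2) - Δ_1) = 30.
Forward elimination and back-substitution give M_0 = 283/4, M_1 = -121/2, M_2 = 181/4.
On [0, 1], with s_0(x) = a_0 + b_0·x + c_0·x² + d_0·x³: c_0 = M_0/2 = 283/8, d_0 = (M_1 - M_0)/(6h_0) = -175/8, b_0 = Δ_0 - h_0(2M_0 + M_1)/6 = -3/2.

35.3750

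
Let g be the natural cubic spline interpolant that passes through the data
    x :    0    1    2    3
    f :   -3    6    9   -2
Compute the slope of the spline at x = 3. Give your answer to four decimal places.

Let σ_i = g''(x_i). Step sizes h_i = 1, 1, 1; slopes of the chords Δ_i = (y_(i+1) - y_i)/h_i = 9, 3, -11.
  1·σ_0 + 4·σ_1 + 1·σ_2 = 6(Δ_1 - Δ_0) = -36
  1·σ_1 + 4·σ_2 + 1·σ_3 = 6(Δ_2 - Δ_1) = -84
Natural end conditions: σ_0 = σ_3 = 0.
Hence σ_0 = 0, σ_1 = -4, σ_2 = -20, σ_3 = 0.
On [2, 3], g'(x) = b_2 + 2c_2·(x - 2) + 3d_2·(x - 2)² with b_2 = Δ_2 - h_2(2σ_2 + σ_3)/6 = -13/3, c_2 = σ_2/2 = -10, d_2 = (σ_3 - σ_2)/(6h_2) = 10/3. So g'(3) = -43/3.

-14.3333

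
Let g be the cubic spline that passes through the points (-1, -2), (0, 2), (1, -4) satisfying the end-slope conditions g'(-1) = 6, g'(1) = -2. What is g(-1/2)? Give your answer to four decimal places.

Put M_i = g'' at the i-th knot. Here h = (1, 1) and Δ = (4, -6), so the interior equations h_(i-1)·M_(i-1) + 2(h_(i-1)+h_i)·M_i + h_i·M_(i+1) = 6(Δ_i − Δ_(i-1)) read
  1·M_0 + 4·M_1 + 1·M_2 = 6(Δ_1 - Δ_0) = -60
Clamped end conditions give two more equations: 2h_0·M_0 + h_0·M_1 = 6(Δ_0 - g'(-1)) = -12 and h_1·M_1 + 2h_1·M_2 = 6(g'(1) - Δ_1) = 24.
Forward elimination and back-substitution give M_0 = 5, M_1 = -22, M_2 = 23.
On [-1, 0], g(x) = -2 + 6·(x + 1) + 5/2·(x + 1)² - 9/2·(x + 1)³.
With (x + 1) = 1/2: g(-1/2) = 17/16.

1.0625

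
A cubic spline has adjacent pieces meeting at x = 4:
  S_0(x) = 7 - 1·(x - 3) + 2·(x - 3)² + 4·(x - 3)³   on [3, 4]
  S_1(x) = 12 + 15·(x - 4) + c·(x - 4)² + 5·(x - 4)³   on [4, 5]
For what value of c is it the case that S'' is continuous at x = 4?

S_0''(x) = 4 + 24·(x - 3), so S_0''(4) = 28. On the right, S_1''(4) = 2c, so c = 14.

14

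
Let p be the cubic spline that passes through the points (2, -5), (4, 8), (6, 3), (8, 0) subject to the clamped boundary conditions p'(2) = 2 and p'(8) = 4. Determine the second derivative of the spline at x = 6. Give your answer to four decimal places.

1.3667

Write σ_i for p''(x_i). With h_i = 2, 2, 2 and divided differences Δ_i = 13/2, -5/2, -3/2, the continuity of p' gives the tridiagonal system
  2·σ_0 + 8·σ_1 + 2·σ_2 = 6(Δ_1 - Δ_0) = -54
  2·σ_1 + 8·σ_2 + 2·σ_3 = 6(Δ_2 - Δ_1) = 6
Clamped end conditions give two more equations: 2h_0·σ_0 + h_0·σ_1 = 6(Δ_0 - p'(2)) = 27 and h_2·σ_2 + 2h_2·σ_3 = 6(p'(8) - Δ_2) = 33.
Solving: σ_0 = 353/30, σ_1 = -301/30, σ_2 = 41/30, σ_3 = 227/30.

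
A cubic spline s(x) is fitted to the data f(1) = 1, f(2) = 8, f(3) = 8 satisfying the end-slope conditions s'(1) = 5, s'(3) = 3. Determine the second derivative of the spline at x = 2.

With σ_i denoting the second derivative at x_i, h_i = 1, 1, and Δ_i = (y_(i+1) − y_i)/h_i = 7, 0:
  1·σ_0 + 4·σ_1 + 1·σ_2 = 6(Δ_1 - Δ_0) = -42
Clamped end conditions give two more equations: 2h_0·σ_0 + h_0·σ_1 = 6(Δ_0 - s'(1)) = 12 and h_1·σ_1 + 2h_1·σ_2 = 6(s'(3) - Δ_1) = 18.
Forward elimination and back-substitution give σ_0 = 31/2, σ_1 = -19, σ_2 = 37/2.

-19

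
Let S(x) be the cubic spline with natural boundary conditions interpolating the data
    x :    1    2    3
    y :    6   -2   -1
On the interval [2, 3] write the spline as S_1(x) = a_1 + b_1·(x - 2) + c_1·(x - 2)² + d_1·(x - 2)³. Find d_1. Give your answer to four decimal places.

-2.2500

With M_i denoting the second derivative at x_i, h_i = 1, 1, and Δ_i = (y_(i+1) − y_i)/h_i = -8, 1:
  1·M_0 + 4·M_1 + 1·M_2 = 6(Δ_1 - Δ_0) = 54
Natural end conditions: M_0 = M_2 = 0.
Hence M_0 = 0, M_1 = 27/2, M_2 = 0.
On [2, 3], with S_1(x) = a_1 + b_1·(x - 2) + c_1·(x - 2)² + d_1·(x - 2)³: c_1 = M_1/2 = 27/4, d_1 = (M_2 - M_1)/(6h_1) = -9/4, b_1 = Δ_1 - h_1(2M_1 + M_2)/6 = -7/2.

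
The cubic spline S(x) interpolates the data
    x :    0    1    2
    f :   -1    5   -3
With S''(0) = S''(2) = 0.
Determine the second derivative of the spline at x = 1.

Write σ_i for S''(x_i). With h_i = 1, 1 and divided differences Δ_i = 6, -8, the continuity of S' gives the tridiagonal system
  1·σ_0 + 4·σ_1 + 1·σ_2 = 6(Δ_1 - Δ_0) = -84
Natural end conditions: σ_0 = σ_2 = 0.
Solving the tridiagonal system: σ_0 = 0, σ_1 = -21, σ_2 = 0.

-21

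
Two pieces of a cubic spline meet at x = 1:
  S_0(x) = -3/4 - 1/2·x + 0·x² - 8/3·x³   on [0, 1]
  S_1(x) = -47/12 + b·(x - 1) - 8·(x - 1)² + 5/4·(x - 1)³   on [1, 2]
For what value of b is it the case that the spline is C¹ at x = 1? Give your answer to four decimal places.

S_0'(x) = -1/2 + 0·x - 8·x², so S_0'(1) = -17/2. On the right, S_1'(1) = b, so b = -17/2.

-8.5000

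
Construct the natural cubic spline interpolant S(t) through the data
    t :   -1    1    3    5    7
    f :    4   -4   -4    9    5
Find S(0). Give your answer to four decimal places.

Write m_i for S''(x_i). With h_i = 2, 2, 2, 2 and divided differences Δ_i = -4, 0, 13/2, -2, the continuity of S' gives the tridiagonal system
  2·m_0 + 8·m_1 + 2·m_2 = 6(Δ_1 - Δ_0) = 24
  2·m_1 + 8·m_2 + 2·m_3 = 6(Δ_2 - Δ_1) = 39
  2·m_2 + 8·m_3 + 2·m_4 = 6(Δ_3 - Δ_2) = -51
Natural end conditions: m_0 = m_4 = 0.
Forward elimination and back-substitution give m_0 = 0, m_1 = 153/112, m_2 = 183/28, m_3 = -897/112, m_4 = 0.
On [-1, 1], S(t) = 4 - 499/112·(t + 1) + 0·(t + 1)² + 51/448·(t + 1)³.
With (t + 1) = 1: S(0) = -153/448.

-0.3415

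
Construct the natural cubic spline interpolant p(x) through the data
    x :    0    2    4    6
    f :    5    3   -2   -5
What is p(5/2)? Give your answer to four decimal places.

With M_i denoting the second derivative at x_i, h_i = 2, 2, 2, and Δ_i = (y_(i+1) − y_i)/h_i = -1, -5/2, -3/2:
  2·M_0 + 8·M_1 + 2·M_2 = 6(Δ_1 - Δ_0) = -9
  2·M_1 + 8·M_2 + 2·M_3 = 6(Δ_2 - Δ_1) = 6
Natural end conditions: M_0 = M_3 = 0.
Solving: M_0 = 0, M_1 = -7/5, M_2 = 11/10, M_3 = 0.
On [2, 4], p(x) = 3 - 29/15·(x - 2) - 7/10·(x - 2)² + 5/24·(x - 2)³.
With (x - 2) = 1/2: p(5/2) = 603/320.

1.8844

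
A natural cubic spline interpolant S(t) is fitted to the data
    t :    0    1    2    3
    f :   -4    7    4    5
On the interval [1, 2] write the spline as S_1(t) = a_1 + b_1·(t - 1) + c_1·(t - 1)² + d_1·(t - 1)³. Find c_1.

Write σ_i for S''(x_i). With h_i = 1, 1, 1 and divided differences Δ_i = 11, -3, 1, the continuity of S' gives the tridiagonal system
  1·σ_0 + 4·σ_1 + 1·σ_2 = 6(Δ_1 - Δ_0) = -84
  1·σ_1 + 4·σ_2 + 1·σ_3 = 6(Δ_2 - Δ_1) = 24
Natural end conditions: σ_0 = σ_3 = 0.
Forward elimination and back-substitution give σ_0 = 0, σ_1 = -24, σ_2 = 12, σ_3 = 0.
On [1, 2], with S_1(t) = a_1 + b_1·(t - 1) + c_1·(t - 1)² + d_1·(t - 1)³: c_1 = σ_1/2 = -12, d_1 = (σ_2 - σ_1)/(6h_1) = 6, b_1 = Δ_1 - h_1(2σ_1 + σ_2)/6 = 3.

-12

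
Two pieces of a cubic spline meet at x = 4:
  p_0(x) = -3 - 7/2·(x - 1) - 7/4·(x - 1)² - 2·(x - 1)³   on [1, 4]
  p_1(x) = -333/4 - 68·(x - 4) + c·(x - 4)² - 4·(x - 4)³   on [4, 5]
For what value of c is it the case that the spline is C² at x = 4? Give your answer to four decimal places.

-19.7500

p_0''(x) = -7/2 - 12·(x - 1), so p_0''(4) = -79/2. On the right, p_1''(4) = 2c, so c = -79/4.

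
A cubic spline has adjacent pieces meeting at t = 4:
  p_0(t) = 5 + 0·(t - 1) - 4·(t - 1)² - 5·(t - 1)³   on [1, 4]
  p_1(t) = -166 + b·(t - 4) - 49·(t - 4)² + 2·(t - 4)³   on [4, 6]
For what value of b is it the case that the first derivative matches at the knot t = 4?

-159

p_0'(t) = 0 - 8·(t - 1) - 15·(t - 1)², so p_0'(4) = -159. On the right, p_1'(4) = b, so b = -159.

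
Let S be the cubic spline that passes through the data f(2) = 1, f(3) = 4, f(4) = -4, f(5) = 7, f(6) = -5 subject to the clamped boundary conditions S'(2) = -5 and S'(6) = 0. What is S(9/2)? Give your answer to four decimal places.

Write M_i for S''(x_i). With h_i = 1, 1, 1, 1 and divided differences Δ_i = 3, -8, 11, -12, the continuity of S' gives the tridiagonal system
  1·M_0 + 4·M_1 + 1·M_2 = 6(Δ_1 - Δ_0) = -66
  1·M_1 + 4·M_2 + 1·M_3 = 6(Δ_2 - Δ_1) = 114
  1·M_2 + 4·M_3 + 1·M_4 = 6(Δ_3 - Δ_2) = -138
Clamped end conditions give two more equations: 2h_0·M_0 + h_0·M_1 = 6(Δ_0 - S'(2)) = 48 and h_3·M_3 + 2h_3·M_4 = 6(S'(6) - Δ_3) = 72.
Hence M_0 = 179/4, M_1 = -83/2, M_2 = 221/4, M_3 = -131/2, M_4 = 275/4.
On [4, 5], S(t) = -4 + 7/2·(t - 4) + 221/8·(t - 4)² - 161/8·(t - 4)³.
With (t - 4) = 1/2: S(9/2) = 137/64.

2.1406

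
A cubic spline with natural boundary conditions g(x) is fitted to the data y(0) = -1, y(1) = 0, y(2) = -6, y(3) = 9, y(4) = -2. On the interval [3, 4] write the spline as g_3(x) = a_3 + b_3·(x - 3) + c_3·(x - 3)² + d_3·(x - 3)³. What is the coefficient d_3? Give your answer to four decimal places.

Put σ_i = g'' at the i-th knot. Here h = (1, 1, 1, 1) and Δ = (1, -6, 15, -11), so the interior equations h_(i-1)·σ_(i-1) + 2(h_(i-1)+h_i)·σ_i + h_i·σ_(i+1) = 6(Δ_i − Δ_(i-1)) read
  1·σ_0 + 4·σ_1 + 1·σ_2 = 6(Δ_1 - Δ_0) = -42
  1·σ_1 + 4·σ_2 + 1·σ_3 = 6(Δ_2 - Δ_1) = 126
  1·σ_2 + 4·σ_3 + 1·σ_4 = 6(Δ_3 - Δ_2) = -156
Natural end conditions: σ_0 = σ_4 = 0.
Solving the tridiagonal system: σ_0 = 0, σ_1 = -645/28, σ_2 = 351/7, σ_3 = -1443/28, σ_4 = 0.
On [3, 4], with g_3(x) = a_3 + b_3·(x - 3) + c_3·(x - 3)² + d_3·(x - 3)³: c_3 = σ_3/2 = -1443/56, d_3 = (σ_4 - σ_3)/(6h_3) = 481/56, b_3 = Δ_3 - h_3(2σ_3 + σ_4)/6 = 173/28.

8.5893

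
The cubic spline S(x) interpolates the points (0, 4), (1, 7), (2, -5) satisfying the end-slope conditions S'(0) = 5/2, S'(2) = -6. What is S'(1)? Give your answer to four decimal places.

Put M_i = S'' at the i-th knot. Here h = (1, 1) and Δ = (3, -12), so the interior equations h_(i-1)·M_(i-1) + 2(h_(i-1)+h_i)·M_i + h_i·M_(i+1) = 6(Δ_i − Δ_(i-1)) read
  1·M_0 + 4·M_1 + 1·M_2 = 6(Δ_1 - Δ_0) = -90
Clamped end conditions give two more equations: 2h_0·M_0 + h_0·M_1 = 6(Δ_0 - S'(0)) = 3 and h_1·M_1 + 2h_1·M_2 = 6(S'(2) - Δ_1) = 36.
Solving the tridiagonal system: M_0 = 79/4, M_1 = -73/2, M_2 = 145/4.
On [1, 2], S'(x) = b_1 + 2c_1·(x - 1) + 3d_1·(x - 1)² with b_1 = Δ_1 - h_1(2M_1 + M_2)/6 = -47/8, c_1 = M_1/2 = -73/4, d_1 = (M_2 - M_1)/(6h_1) = 97/8. So S'(1) = -47/8.

-5.8750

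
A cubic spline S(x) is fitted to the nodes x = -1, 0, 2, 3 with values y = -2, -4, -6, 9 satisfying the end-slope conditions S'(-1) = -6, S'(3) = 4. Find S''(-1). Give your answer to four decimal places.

Let M_i = S''(x_i). Step sizes h_i = 1, 2, 1; slopes of the chords Δ_i = (y_(i+1) - y_i)/h_i = -2, -1, 15.
  1·M_0 + 6·M_1 + 2·M_2 = 6(Δ_1 - Δ_0) = 6
  2·M_1 + 6·M_2 + 1·M_3 = 6(Δ_2 - Δ_1) = 96
Clamped end conditions give two more equations: 2h_0·M_0 + h_0·M_1 = 6(Δ_0 - S'(-1)) = 24 and h_2·M_2 + 2h_2·M_3 = 6(S'(3) - Δ_2) = -66.
Solving: M_0 = 614/35, M_1 = -388/35, M_2 = 962/35, M_3 = -1636/35.

17.5429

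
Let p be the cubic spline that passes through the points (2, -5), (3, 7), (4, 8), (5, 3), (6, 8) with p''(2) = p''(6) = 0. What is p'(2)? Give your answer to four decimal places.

14.3393

Let M_i = p''(x_i). Step sizes h_i = 1, 1, 1, 1; slopes of the chords Δ_i = (y_(i+1) - y_i)/h_i = 12, 1, -5, 5.
  1·M_0 + 4·M_1 + 1·M_2 = 6(Δ_1 - Δ_0) = -66
  1·M_1 + 4·M_2 + 1·M_3 = 6(Δ_2 - Δ_1) = -36
  1·M_2 + 4·M_3 + 1·M_4 = 6(Δ_3 - Δ_2) = 60
Natural end conditions: M_0 = M_4 = 0.
Solving the tridiagonal system: M_0 = 0, M_1 = -393/28, M_2 = -69/7, M_3 = 489/28, M_4 = 0.
On [2, 3], p'(x) = b_0 + 2c_0·(x - 2) + 3d_0·(x - 2)² with b_0 = Δ_0 - h_0(2M_0 + M_1)/6 = 803/56, c_0 = M_0/2 = 0, d_0 = (M_1 - M_0)/(6h_0) = -131/56. So p'(2) = 803/56.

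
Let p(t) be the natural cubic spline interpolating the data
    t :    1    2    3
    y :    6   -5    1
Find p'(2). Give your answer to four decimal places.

Let M_i = p''(x_i). Step sizes h_i = 1, 1; slopes of the chords Δ_i = (y_(i+1) - y_i)/h_i = -11, 6.
  1·M_0 + 4·M_1 + 1·M_2 = 6(Δ_1 - Δ_0) = 102
Natural end conditions: M_0 = M_2 = 0.
Solving the tridiagonal system: M_0 = 0, M_1 = 51/2, M_2 = 0.
On [2, 3], p'(t) = b_1 + 2c_1·(t - 2) + 3d_1·(t - 2)² with b_1 = Δ_1 - h_1(2M_1 + M_2)/6 = -5/2, c_1 = M_1/2 = 51/4, d_1 = (M_2 - M_1)/(6h_1) = -17/4. So p'(2) = -5/2.

-2.5000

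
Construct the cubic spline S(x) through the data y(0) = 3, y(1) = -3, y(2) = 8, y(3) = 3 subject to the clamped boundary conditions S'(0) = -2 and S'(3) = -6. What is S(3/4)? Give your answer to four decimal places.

Write M_i for S''(x_i). With h_i = 1, 1, 1 and divided differences Δ_i = -6, 11, -5, the continuity of S' gives the tridiagonal system
  1·M_0 + 4·M_1 + 1·M_2 = 6(Δ_1 - Δ_0) = 102
  1·M_1 + 4·M_2 + 1·M_3 = 6(Δ_2 - Δ_1) = -96
Clamped end conditions give two more equations: 2h_0·M_0 + h_0·M_1 = 6(Δ_0 - S'(0)) = -24 and h_2·M_2 + 2h_2·M_3 = 6(S'(3) - Δ_2) = -6.
Solving: M_0 = -508/15, M_1 = 656/15, M_2 = -586/15, M_3 = 248/15.
On [0, 1], S(x) = 3 - 2·x - 254/15·x² + 194/15·x³.
With x = 3/4: S(3/4) = -411/160.

-2.5688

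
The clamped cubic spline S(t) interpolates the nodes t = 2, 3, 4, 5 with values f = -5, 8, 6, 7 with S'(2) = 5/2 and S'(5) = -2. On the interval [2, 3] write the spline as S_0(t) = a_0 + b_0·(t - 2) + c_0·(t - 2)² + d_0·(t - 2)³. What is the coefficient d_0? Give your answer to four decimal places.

-15.3000

With m_i denoting the second derivative at x_i, h_i = 1, 1, 1, and Δ_i = (y_(i+1) − y_i)/h_i = 13, -2, 1:
  1·m_0 + 4·m_1 + 1·m_2 = 6(Δ_1 - Δ_0) = -90
  1·m_1 + 4·m_2 + 1·m_3 = 6(Δ_2 - Δ_1) = 18
Clamped end conditions give two more equations: 2h_0·m_0 + h_0·m_1 = 6(Δ_0 - S'(2)) = 63 and h_2·m_2 + 2h_2·m_3 = 6(S'(5) - Δ_2) = -18.
Solving the tridiagonal system: m_0 = 258/5, m_1 = -201/5, m_2 = 96/5, m_3 = -93/5.
On [2, 3], with S_0(t) = a_0 + b_0·(t - 2) + c_0·(t - 2)² + d_0·(t - 2)³: c_0 = m_0/2 = 129/5, d_0 = (m_1 - m_0)/(6h_0) = -153/10, b_0 = Δ_0 - h_0(2m_0 + m_1)/6 = 5/2.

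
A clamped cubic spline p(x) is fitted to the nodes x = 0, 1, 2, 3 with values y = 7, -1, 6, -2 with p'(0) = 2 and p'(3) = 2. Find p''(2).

-48

Put M_i = p'' at the i-th knot. Here h = (1, 1, 1) and Δ = (-8, 7, -8), so the interior equations h_(i-1)·M_(i-1) + 2(h_(i-1)+h_i)·M_i + h_i·M_(i+1) = 6(Δ_i − Δ_(i-1)) read
  1·M_0 + 4·M_1 + 1·M_2 = 6(Δ_1 - Δ_0) = 90
  1·M_1 + 4·M_2 + 1·M_3 = 6(Δ_2 - Δ_1) = -90
Clamped end conditions give two more equations: 2h_0·M_0 + h_0·M_1 = 6(Δ_0 - p'(0)) = -60 and h_2·M_2 + 2h_2·M_3 = 6(p'(3) - Δ_2) = 60.
Hence M_0 = -54, M_1 = 48, M_2 = -48, M_3 = 54.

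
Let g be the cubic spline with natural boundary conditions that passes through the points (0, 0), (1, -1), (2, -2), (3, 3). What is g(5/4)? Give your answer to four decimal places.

-1.4938

Let M_i = g''(x_i). Step sizes h_i = 1, 1, 1; slopes of the chords Δ_i = (y_(i+1) - y_i)/h_i = -1, -1, 5.
  1·M_0 + 4·M_1 + 1·M_2 = 6(Δ_1 - Δ_0) = 0
  1·M_1 + 4·M_2 + 1·M_3 = 6(Δ_2 - Δ_1) = 36
Natural end conditions: M_0 = M_3 = 0.
Solving the tridiagonal system: M_0 = 0, M_1 = -12/5, M_2 = 48/5, M_3 = 0.
On [1, 2], g(x) = -1 - 9/5·(x - 1) - 6/5·(x - 1)² + 2·(x - 1)³.
With (x - 1) = 1/4: g(5/4) = -239/160.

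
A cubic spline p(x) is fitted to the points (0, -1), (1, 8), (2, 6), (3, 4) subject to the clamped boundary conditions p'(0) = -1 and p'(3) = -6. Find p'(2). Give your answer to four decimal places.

-3.0667

With σ_i denoting the second derivative at x_i, h_i = 1, 1, 1, and Δ_i = (y_(i+1) − y_i)/h_i = 9, -2, -2:
  1·σ_0 + 4·σ_1 + 1·σ_2 = 6(Δ_1 - Δ_0) = -66
  1·σ_1 + 4·σ_2 + 1·σ_3 = 6(Δ_2 - Δ_1) = 0
Clamped end conditions give two more equations: 2h_0·σ_0 + h_0·σ_1 = 6(Δ_0 - p'(0)) = 60 and h_2·σ_2 + 2h_2·σ_3 = 6(p'(3) - Δ_2) = -24.
Hence σ_0 = 682/15, σ_1 = -464/15, σ_2 = 184/15, σ_3 = -272/15.
On [2, 3], p'(x) = b_2 + 2c_2·(x - 2) + 3d_2·(x - 2)² with b_2 = Δ_2 - h_2(2σ_2 + σ_3)/6 = -46/15, c_2 = σ_2/2 = 92/15, d_2 = (σ_3 - σ_2)/(6h_2) = -76/15. So p'(2) = -46/15.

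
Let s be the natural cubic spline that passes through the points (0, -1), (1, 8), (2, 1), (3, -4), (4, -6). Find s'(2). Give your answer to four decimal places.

Let M_i = s''(x_i). Step sizes h_i = 1, 1, 1, 1; slopes of the chords Δ_i = (y_(i+1) - y_i)/h_i = 9, -7, -5, -2.
  1·M_0 + 4·M_1 + 1·M_2 = 6(Δ_1 - Δ_0) = -96
  1·M_1 + 4·M_2 + 1·M_3 = 6(Δ_2 - Δ_1) = 12
  1·M_2 + 4·M_3 + 1·M_4 = 6(Δ_3 - Δ_2) = 18
Natural end conditions: M_0 = M_4 = 0.
Forward elimination and back-substitution give M_0 = 0, M_1 = -105/4, M_2 = 9, M_3 = 9/4, M_4 = 0.
On [2, 3], s'(x) = b_2 + 2c_2·(x - 2) + 3d_2·(x - 2)² with b_2 = Δ_2 - h_2(2M_2 + M_3)/6 = -67/8, c_2 = M_2/2 = 9/2, d_2 = (M_3 - M_2)/(6h_2) = -9/8. So s'(2) = -67/8.

-8.3750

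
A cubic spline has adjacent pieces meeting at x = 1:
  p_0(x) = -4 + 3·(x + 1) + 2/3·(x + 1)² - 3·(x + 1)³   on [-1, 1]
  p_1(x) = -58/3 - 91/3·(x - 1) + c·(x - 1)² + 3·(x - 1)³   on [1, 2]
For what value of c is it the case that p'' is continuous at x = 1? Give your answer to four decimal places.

p_0''(x) = 4/3 - 18·(x + 1), so p_0''(1) = -104/3. On the right, p_1''(1) = 2c, so c = -52/3.

-17.3333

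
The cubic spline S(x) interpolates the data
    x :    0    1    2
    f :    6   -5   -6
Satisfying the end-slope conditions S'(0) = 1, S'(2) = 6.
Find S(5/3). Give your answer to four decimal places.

-7.4259

Write σ_i for S''(x_i). With h_i = 1, 1 and divided differences Δ_i = -11, -1, the continuity of S' gives the tridiagonal system
  1·σ_0 + 4·σ_1 + 1·σ_2 = 6(Δ_1 - Δ_0) = 60
Clamped end conditions give two more equations: 2h_0·σ_0 + h_0·σ_1 = 6(Δ_0 - S'(0)) = -72 and h_1·σ_1 + 2h_1·σ_2 = 6(S'(2) - Δ_1) = 42.
Forward elimination and back-substitution give σ_0 = -97/2, σ_1 = 25, σ_2 = 17/2.
On [1, 2], S(x) = -5 - 43/4·(x - 1) + 25/2·(x - 1)² - 11/4·(x - 1)³.
With (x - 1) = 2/3: S(5/3) = -401/54.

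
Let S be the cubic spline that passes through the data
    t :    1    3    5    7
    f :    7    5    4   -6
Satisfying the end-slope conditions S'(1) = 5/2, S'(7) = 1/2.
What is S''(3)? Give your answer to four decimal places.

Put M_i = S'' at the i-th knot. Here h = (2, 2, 2) and Δ = (-1, -1/2, -5), so the interior equations h_(i-1)·M_(i-1) + 2(h_(i-1)+h_i)·M_i + h_i·M_(i+1) = 6(Δ_i − Δ_(i-1)) read
  2·M_0 + 8·M_1 + 2·M_2 = 6(Δ_1 - Δ_0) = 3
  2·M_1 + 8·M_2 + 2·M_3 = 6(Δ_2 - Δ_1) = -27
Clamped end conditions give two more equations: 2h_0·M_0 + h_0·M_1 = 6(Δ_0 - S'(1)) = -21 and h_2·M_2 + 2h_2·M_3 = 6(S'(7) - Δ_2) = 33.
Forward elimination and back-substitution give M_0 = -109/15, M_1 = 121/30, M_2 = -221/30, M_3 = 179/15.

4.0333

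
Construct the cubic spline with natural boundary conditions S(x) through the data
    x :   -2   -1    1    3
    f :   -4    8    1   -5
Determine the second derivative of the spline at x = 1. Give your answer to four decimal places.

With m_i denoting the second derivative at x_i, h_i = 1, 2, 2, and Δ_i = (y_(i+1) − y_i)/h_i = 12, -7/2, -3:
  1·m_0 + 6·m_1 + 2·m_2 = 6(Δ_1 - Δ_0) = -93
  2·m_1 + 8·m_2 + 2·m_3 = 6(Δ_2 - Δ_1) = 3
Natural end conditions: m_0 = m_3 = 0.
Hence m_0 = 0, m_1 = -375/22, m_2 = 51/11, m_3 = 0.

4.6364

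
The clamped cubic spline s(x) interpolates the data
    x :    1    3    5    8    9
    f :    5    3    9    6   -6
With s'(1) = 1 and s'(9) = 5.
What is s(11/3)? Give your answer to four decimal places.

3.7222

Let m_i = s''(x_i). Step sizes h_i = 2, 2, 3, 1; slopes of the chords Δ_i = (y_(i+1) - y_i)/h_i = -1, 3, -1, -12.
  2·m_0 + 8·m_1 + 2·m_2 = 6(Δ_1 - Δ_0) = 24
  2·m_1 + 10·m_2 + 3·m_3 = 6(Δ_2 - Δ_1) = -24
  3·m_2 + 8·m_3 + 1·m_4 = 6(Δ_3 - Δ_2) = -66
Clamped end conditions give two more equations: 2h_0·m_0 + h_0·m_1 = 6(Δ_0 - s'(1)) = -12 and h_3·m_3 + 2h_3·m_4 = 6(s'(9) - Δ_3) = 102.
Hence m_0 = -235/48, m_1 = 91/24, m_2 = 83/48, m_3 = -391/24, m_4 = 2839/48.
On [3, 5], s(x) = 3 - 5/48·(x - 3) + 91/48·(x - 3)² - 11/64·(x - 3)³.
With (x - 3) = 2/3: s(11/3) = 67/18.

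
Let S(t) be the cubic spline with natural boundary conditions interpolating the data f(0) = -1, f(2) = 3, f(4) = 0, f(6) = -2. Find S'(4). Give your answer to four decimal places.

-1.7333

Let σ_i = S''(x_i). Step sizes h_i = 2, 2, 2; slopes of the chords Δ_i = (y_(i+1) - y_i)/h_i = 2, -3/2, -1.
  2·σ_0 + 8·σ_1 + 2·σ_2 = 6(Δ_1 - Δ_0) = -21
  2·σ_1 + 8·σ_2 + 2·σ_3 = 6(Δ_2 - Δ_1) = 3
Natural end conditions: σ_0 = σ_3 = 0.
Forward elimination and back-substitution give σ_0 = 0, σ_1 = -29/10, σ_2 = 11/10, σ_3 = 0.
On [4, 6], S'(t) = b_2 + 2c_2·(t - 4) + 3d_2·(t - 4)² with b_2 = Δ_2 - h_2(2σ_2 + σ_3)/6 = -26/15, c_2 = σ_2/2 = 11/20, d_2 = (σ_3 - σ_2)/(6h_2) = -11/120. So S'(4) = -26/15.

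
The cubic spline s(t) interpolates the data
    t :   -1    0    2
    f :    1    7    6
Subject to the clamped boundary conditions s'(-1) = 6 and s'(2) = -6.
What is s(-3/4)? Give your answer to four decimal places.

2.5586

Put M_i = s'' at the i-th knot. Here h = (1, 2) and Δ = (6, -1/2), so the interior equations h_(i-1)·M_(i-1) + 2(h_(i-1)+h_i)·M_i + h_i·M_(i+1) = 6(Δ_i − Δ_(i-1)) read
  1·M_0 + 6·M_1 + 2·M_2 = 6(Δ_1 - Δ_0) = -39
Clamped end conditions give two more equations: 2h_0·M_0 + h_0·M_1 = 6(Δ_0 - s'(-1)) = 0 and h_1·M_1 + 2h_1·M_2 = 6(s'(2) - Δ_1) = -33.
Solving the tridiagonal system: M_0 = 5/2, M_1 = -5, M_2 = -23/4.
On [-1, 0], s(t) = 1 + 6·(t + 1) + 5/4·(t + 1)² - 5/4·(t + 1)³.
With (t + 1) = 1/4: s(-3/4) = 655/256.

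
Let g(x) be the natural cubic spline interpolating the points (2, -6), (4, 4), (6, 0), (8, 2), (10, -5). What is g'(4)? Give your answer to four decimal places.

0.6607

Put σ_i = g'' at the i-th knot. Here h = (2, 2, 2, 2) and Δ = (5, -2, 1, -7/2), so the interior equations h_(i-1)·σ_(i-1) + 2(h_(i-1)+h_i)·σ_i + h_i·σ_(i+1) = 6(Δ_i − Δ_(i-1)) read
  2·σ_0 + 8·σ_1 + 2·σ_2 = 6(Δ_1 - Δ_0) = -42
  2·σ_1 + 8·σ_2 + 2·σ_3 = 6(Δ_2 - Δ_1) = 18
  2·σ_2 + 8·σ_3 + 2·σ_4 = 6(Δ_3 - Δ_2) = -27
Natural end conditions: σ_0 = σ_4 = 0.
Forward elimination and back-substitution give σ_0 = 0, σ_1 = -729/112, σ_2 = 141/28, σ_3 = -519/112, σ_4 = 0.
On [4, 6], g'(x) = b_1 + 2c_1·(x - 4) + 3d_1·(x - 4)² with b_1 = Δ_1 - h_1(2σ_1 + σ_2)/6 = 37/56, c_1 = σ_1/2 = -729/224, d_1 = (σ_2 - σ_1)/(6h_1) = 431/448. So g'(4) = 37/56.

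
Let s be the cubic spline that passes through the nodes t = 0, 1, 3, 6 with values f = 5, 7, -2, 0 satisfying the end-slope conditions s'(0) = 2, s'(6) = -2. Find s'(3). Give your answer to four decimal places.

-3.1316

With σ_i denoting the second derivative at x_i, h_i = 1, 2, 3, and Δ_i = (y_(i+1) − y_i)/h_i = 2, -9/2, 2/3:
  1·σ_0 + 6·σ_1 + 2·σ_2 = 6(Δ_1 - Δ_0) = -39
  2·σ_1 + 10·σ_2 + 3·σ_3 = 6(Δ_2 - Δ_1) = 31
Clamped end conditions give two more equations: 2h_0·σ_0 + h_0·σ_1 = 6(Δ_0 - s'(0)) = 0 and h_2·σ_2 + 2h_2·σ_3 = 6(s'(6) - Δ_2) = -16.
Hence σ_0 = 91/19, σ_1 = -182/19, σ_2 = 130/19, σ_3 = -347/57.
On [3, 6], s'(t) = b_2 + 2c_2·(t - 3) + 3d_2·(t - 3)² with b_2 = Δ_2 - h_2(2σ_2 + σ_3)/6 = -119/38, c_2 = σ_2/2 = 65/19, d_2 = (σ_3 - σ_2)/(6h_2) = -737/1026. So s'(3) = -119/38.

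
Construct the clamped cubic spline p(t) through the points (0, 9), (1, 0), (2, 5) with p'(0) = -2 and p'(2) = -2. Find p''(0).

Write m_i for p''(x_i). With h_i = 1, 1 and divided differences Δ_i = -9, 5, the continuity of p' gives the tridiagonal system
  1·m_0 + 4·m_1 + 1·m_2 = 6(Δ_1 - Δ_0) = 84
Clamped end conditions give two more equations: 2h_0·m_0 + h_0·m_1 = 6(Δ_0 - p'(0)) = -42 and h_1·m_1 + 2h_1·m_2 = 6(p'(2) - Δ_1) = -42.
Solving: m_0 = -42, m_1 = 42, m_2 = -42.

-42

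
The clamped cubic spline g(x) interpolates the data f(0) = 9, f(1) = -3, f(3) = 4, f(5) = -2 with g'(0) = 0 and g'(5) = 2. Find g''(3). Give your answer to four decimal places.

With M_i denoting the second derivative at x_i, h_i = 1, 2, 2, and Δ_i = (y_(i+1) − y_i)/h_i = -12, 7/2, -3:
  1·M_0 + 6·M_1 + 2·M_2 = 6(Δ_1 - Δ_0) = 93
  2·M_1 + 8·M_2 + 2·M_3 = 6(Δ_2 - Δ_1) = -39
Clamped end conditions give two more equations: 2h_0·M_0 + h_0·M_1 = 6(Δ_0 - g'(0)) = -72 and h_2·M_2 + 2h_2·M_3 = 6(g'(5) - Δ_2) = 30.
Solving the tridiagonal system: M_0 = -1165/23, M_1 = 674/23, M_2 = -370/23, M_3 = 715/46.

-16.0870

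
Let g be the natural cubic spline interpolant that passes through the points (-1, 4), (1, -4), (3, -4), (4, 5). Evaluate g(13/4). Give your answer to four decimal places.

-2.2273

Put M_i = g'' at the i-th knot. Here h = (2, 2, 1) and Δ = (-4, 0, 9), so the interior equations h_(i-1)·M_(i-1) + 2(h_(i-1)+h_i)·M_i + h_i·M_(i+1) = 6(Δ_i − Δ_(i-1)) read
  2·M_0 + 8·M_1 + 2·M_2 = 6(Δ_1 - Δ_0) = 24
  2·M_1 + 6·M_2 + 1·M_3 = 6(Δ_2 - Δ_1) = 54
Natural end conditions: M_0 = M_3 = 0.
Hence M_0 = 0, M_1 = 9/11, M_2 = 96/11, M_3 = 0.
On [3, 4], g(x) = -4 + 67/11·(x - 3) + 48/11·(x - 3)² - 16/11·(x - 3)³.
With (x - 3) = 1/4: g(13/4) = -49/22.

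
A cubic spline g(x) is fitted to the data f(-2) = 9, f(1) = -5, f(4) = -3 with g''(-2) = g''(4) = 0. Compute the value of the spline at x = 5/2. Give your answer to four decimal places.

With m_i denoting the second derivative at x_i, h_i = 3, 3, and Δ_i = (y_(i+1) − y_i)/h_i = -14/3, 2/3:
  3·m_0 + 12·m_1 + 3·m_2 = 6(Δ_1 - Δ_0) = 32
Natural end conditions: m_0 = m_2 = 0.
Solving the tridiagonal system: m_0 = 0, m_1 = 8/3, m_2 = 0.
On [1, 4], g(x) = -5 - 2·(x - 1) + 4/3·(x - 1)² - 4/27·(x - 1)³.
With (x - 1) = 3/2: g(5/2) = -11/2.

-5.5000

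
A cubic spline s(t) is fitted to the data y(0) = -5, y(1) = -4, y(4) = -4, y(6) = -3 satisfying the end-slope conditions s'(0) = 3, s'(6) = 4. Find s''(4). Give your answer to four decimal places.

-0.9615

Write σ_i for s''(x_i). With h_i = 1, 3, 2 and divided differences Δ_i = 1, 0, 1/2, the continuity of s' gives the tridiagonal system
  1·σ_0 + 8·σ_1 + 3·σ_2 = 6(Δ_1 - Δ_0) = -6
  3·σ_1 + 10·σ_2 + 2·σ_3 = 6(Δ_2 - Δ_1) = 3
Clamped end conditions give two more equations: 2h_0·σ_0 + h_0·σ_1 = 6(Δ_0 - s'(0)) = -12 and h_2·σ_2 + 2h_2·σ_3 = 6(s'(6) - Δ_2) = 21.
Hence σ_0 = -161/26, σ_1 = 5/13, σ_2 = -25/26, σ_3 = 149/26.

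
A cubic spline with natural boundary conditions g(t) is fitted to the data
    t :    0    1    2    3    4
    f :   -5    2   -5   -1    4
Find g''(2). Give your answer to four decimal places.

With m_i denoting the second derivative at x_i, h_i = 1, 1, 1, 1, and Δ_i = (y_(i+1) − y_i)/h_i = 7, -7, 4, 5:
  1·m_0 + 4·m_1 + 1·m_2 = 6(Δ_1 - Δ_0) = -84
  1·m_1 + 4·m_2 + 1·m_3 = 6(Δ_2 - Δ_1) = 66
  1·m_2 + 4·m_3 + 1·m_4 = 6(Δ_3 - Δ_2) = 6
Natural end conditions: m_0 = m_4 = 0.
Solving the tridiagonal system: m_0 = 0, m_1 = -759/28, m_2 = 171/7, m_3 = -129/28, m_4 = 0.

24.4286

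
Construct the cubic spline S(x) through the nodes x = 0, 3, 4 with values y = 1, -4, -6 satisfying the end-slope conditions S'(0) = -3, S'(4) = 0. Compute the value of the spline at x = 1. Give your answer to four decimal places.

-1.0741

Let σ_i = S''(x_i). Step sizes h_i = 3, 1; slopes of the chords Δ_i = (y_(i+1) - y_i)/h_i = -5/3, -2.
  3·σ_0 + 8·σ_1 + 1·σ_2 = 6(Δ_1 - Δ_0) = -2
Clamped end conditions give two more equations: 2h_0·σ_0 + h_0·σ_1 = 6(Δ_0 - S'(0)) = 8 and h_1·σ_1 + 2h_1·σ_2 = 6(S'(4) - Δ_1) = 12.
Solving the tridiagonal system: σ_0 = 7/3, σ_1 = -2, σ_2 = 7.
On [0, 3], S(x) = 1 - 3·x + 7/6·x² - 13/54·x³.
With x = 1: S(1) = -29/27.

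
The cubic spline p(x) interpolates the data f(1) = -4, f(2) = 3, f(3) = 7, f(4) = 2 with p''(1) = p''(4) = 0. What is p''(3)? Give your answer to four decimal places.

-13.2000

Put M_i = p'' at the i-th knot. Here h = (1, 1, 1) and Δ = (7, 4, -5), so the interior equations h_(i-1)·M_(i-1) + 2(h_(i-1)+h_i)·M_i + h_i·M_(i+1) = 6(Δ_i − Δ_(i-1)) read
  1·M_0 + 4·M_1 + 1·M_2 = 6(Δ_1 - Δ_0) = -18
  1·M_1 + 4·M_2 + 1·M_3 = 6(Δ_2 - Δ_1) = -54
Natural end conditions: M_0 = M_3 = 0.
Solving: M_0 = 0, M_1 = -6/5, M_2 = -66/5, M_3 = 0.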